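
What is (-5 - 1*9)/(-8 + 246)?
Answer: -1/17 ≈ -0.058824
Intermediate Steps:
(-5 - 1*9)/(-8 + 246) = (-5 - 9)/238 = (1/238)*(-14) = -1/17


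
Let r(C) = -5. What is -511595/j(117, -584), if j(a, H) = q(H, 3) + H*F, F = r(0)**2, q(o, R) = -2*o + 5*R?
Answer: 511595/13417 ≈ 38.130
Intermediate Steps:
F = 25 (F = (-5)**2 = 25)
j(a, H) = 15 + 23*H (j(a, H) = (-2*H + 5*3) + H*25 = (-2*H + 15) + 25*H = (15 - 2*H) + 25*H = 15 + 23*H)
-511595/j(117, -584) = -511595/(15 + 23*(-584)) = -511595/(15 - 13432) = -511595/(-13417) = -511595*(-1/13417) = 511595/13417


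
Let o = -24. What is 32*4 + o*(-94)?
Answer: 2384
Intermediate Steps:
32*4 + o*(-94) = 32*4 - 24*(-94) = 128 + 2256 = 2384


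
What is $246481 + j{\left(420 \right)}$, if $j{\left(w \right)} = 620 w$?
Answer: $506881$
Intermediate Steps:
$246481 + j{\left(420 \right)} = 246481 + 620 \cdot 420 = 246481 + 260400 = 506881$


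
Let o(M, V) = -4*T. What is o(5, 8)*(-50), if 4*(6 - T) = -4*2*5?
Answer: 3200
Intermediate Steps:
T = 16 (T = 6 - (-4*2)*5/4 = 6 - (-2)*5 = 6 - ¼*(-40) = 6 + 10 = 16)
o(M, V) = -64 (o(M, V) = -4*16 = -64)
o(5, 8)*(-50) = -64*(-50) = 3200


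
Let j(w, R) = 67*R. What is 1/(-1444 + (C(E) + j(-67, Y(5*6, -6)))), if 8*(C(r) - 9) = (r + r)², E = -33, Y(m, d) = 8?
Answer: -2/709 ≈ -0.0028209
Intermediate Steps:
C(r) = 9 + r²/2 (C(r) = 9 + (r + r)²/8 = 9 + (2*r)²/8 = 9 + (4*r²)/8 = 9 + r²/2)
1/(-1444 + (C(E) + j(-67, Y(5*6, -6)))) = 1/(-1444 + ((9 + (½)*(-33)²) + 67*8)) = 1/(-1444 + ((9 + (½)*1089) + 536)) = 1/(-1444 + ((9 + 1089/2) + 536)) = 1/(-1444 + (1107/2 + 536)) = 1/(-1444 + 2179/2) = 1/(-709/2) = -2/709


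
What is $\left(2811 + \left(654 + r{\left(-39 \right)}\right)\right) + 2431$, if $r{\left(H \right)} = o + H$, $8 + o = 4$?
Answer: $5853$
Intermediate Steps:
$o = -4$ ($o = -8 + 4 = -4$)
$r{\left(H \right)} = -4 + H$
$\left(2811 + \left(654 + r{\left(-39 \right)}\right)\right) + 2431 = \left(2811 + \left(654 - 43\right)\right) + 2431 = \left(2811 + 611\right) + 2431 = 3422 + 2431 = 5853$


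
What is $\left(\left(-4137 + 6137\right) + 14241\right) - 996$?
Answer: $15245$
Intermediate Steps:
$\left(\left(-4137 + 6137\right) + 14241\right) - 996 = \left(2000 + 14241\right) - 996 = 16241 - 996 = 15245$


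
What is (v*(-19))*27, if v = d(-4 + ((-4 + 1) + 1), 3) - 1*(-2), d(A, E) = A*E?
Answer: 8208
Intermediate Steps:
v = -16 (v = (-4 + ((-4 + 1) + 1))*3 - 1*(-2) = (-4 + (-3 + 1))*3 + 2 = (-4 - 2)*3 + 2 = -6*3 + 2 = -18 + 2 = -16)
(v*(-19))*27 = -16*(-19)*27 = 304*27 = 8208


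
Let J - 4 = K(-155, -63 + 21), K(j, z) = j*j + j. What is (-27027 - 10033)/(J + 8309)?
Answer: -37060/32183 ≈ -1.1515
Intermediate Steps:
K(j, z) = j + j**2 (K(j, z) = j**2 + j = j + j**2)
J = 23874 (J = 4 - 155*(1 - 155) = 4 - 155*(-154) = 4 + 23870 = 23874)
(-27027 - 10033)/(J + 8309) = (-27027 - 10033)/(23874 + 8309) = -37060/32183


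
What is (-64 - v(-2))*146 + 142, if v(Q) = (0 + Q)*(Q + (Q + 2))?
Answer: -9786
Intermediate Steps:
v(Q) = Q*(2 + 2*Q) (v(Q) = Q*(Q + (2 + Q)) = Q*(2 + 2*Q))
(-64 - v(-2))*146 + 142 = (-64 - 2*(-2)*(1 - 2))*146 + 142 = (-64 - 2*(-2)*(-1))*146 + 142 = (-64 - 1*4)*146 + 142 = (-64 - 4)*146 + 142 = -68*146 + 142 = -9928 + 142 = -9786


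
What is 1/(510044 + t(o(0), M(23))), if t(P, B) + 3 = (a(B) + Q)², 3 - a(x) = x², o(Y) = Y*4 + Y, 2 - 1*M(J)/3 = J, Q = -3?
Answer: 1/16263002 ≈ 6.1489e-8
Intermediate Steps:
M(J) = 6 - 3*J
o(Y) = 5*Y (o(Y) = 4*Y + Y = 5*Y)
a(x) = 3 - x²
t(P, B) = -3 + B⁴ (t(P, B) = -3 + ((3 - B²) - 3)² = -3 + (-B²)² = -3 + B⁴)
1/(510044 + t(o(0), M(23))) = 1/(510044 + (-3 + (6 - 3*23)⁴)) = 1/(510044 + (-3 + (6 - 69)⁴)) = 1/(510044 + (-3 + (-63)⁴)) = 1/(510044 + (-3 + 15752961)) = 1/(510044 + 15752958) = 1/16263002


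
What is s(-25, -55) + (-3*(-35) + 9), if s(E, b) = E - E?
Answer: 114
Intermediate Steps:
s(E, b) = 0
s(-25, -55) + (-3*(-35) + 9) = 0 + (-3*(-35) + 9) = 0 + (105 + 9) = 0 + 114 = 114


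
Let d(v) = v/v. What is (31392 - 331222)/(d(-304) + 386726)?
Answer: -299830/386727 ≈ -0.77530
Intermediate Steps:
d(v) = 1
(31392 - 331222)/(d(-304) + 386726) = (31392 - 331222)/(1 + 386726) = -299830/386727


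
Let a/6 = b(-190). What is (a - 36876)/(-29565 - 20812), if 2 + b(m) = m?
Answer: 38028/50377 ≈ 0.75487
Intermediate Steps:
b(m) = -2 + m
a = -1152 (a = 6*(-2 - 190) = 6*(-192) = -1152)
(a - 36876)/(-29565 - 20812) = (-1152 - 36876)/(-29565 - 20812) = -38028/(-50377) = -38028*(-1/50377) = 38028/50377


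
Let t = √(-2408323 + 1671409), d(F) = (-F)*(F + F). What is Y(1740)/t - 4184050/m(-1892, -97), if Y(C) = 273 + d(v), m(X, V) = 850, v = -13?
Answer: -83681/17 + 65*I*√736914/736914 ≈ -4922.4 + 0.075719*I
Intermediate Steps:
d(F) = -2*F² (d(F) = (-F)*(2*F) = -2*F²)
t = I*√736914 (t = √(-736914) = I*√736914 ≈ 858.44*I)
Y(C) = -65 (Y(C) = 273 - 2*(-13)² = 273 - 2*169 = 273 - 338 = -65)
Y(1740)/t - 4184050/m(-1892, -97) = -65*(-I*√736914/736914) - 4184050/850 = -(-65)*I*√736914/736914 - 4184050*1/850 = 65*I*√736914/736914 - 83681/17 = -83681/17 + 65*I*√736914/736914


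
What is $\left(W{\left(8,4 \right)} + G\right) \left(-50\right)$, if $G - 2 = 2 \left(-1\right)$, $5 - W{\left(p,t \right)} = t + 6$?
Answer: $250$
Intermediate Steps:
$W{\left(p,t \right)} = -1 - t$ ($W{\left(p,t \right)} = 5 - \left(t + 6\right) = 5 - \left(6 + t\right) = -1 - t$)
$G = 0$ ($G = 2 + 2 \left(-1\right) = 2 - 2 = 0$)
$\left(W{\left(8,4 \right)} + G\right) \left(-50\right) = \left(\left(-1 - 4\right) + 0\right) \left(-50\right) = \left(-5 + 0\right) \left(-50\right) = \left(-5\right) \left(-50\right) = 250$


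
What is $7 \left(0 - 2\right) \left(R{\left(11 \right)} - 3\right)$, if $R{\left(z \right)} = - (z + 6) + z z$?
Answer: $-1414$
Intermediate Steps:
$R{\left(z \right)} = -6 + z^{2} - z$ ($R{\left(z \right)} = - (6 + z) + z^{2} = \left(-6 - z\right) + z^{2} = -6 + z^{2} - z$)
$7 \left(0 - 2\right) \left(R{\left(11 \right)} - 3\right) = 7 \left(0 - 2\right) \left(\left(-6 + 11^{2} - 11\right) - 3\right) = 7 \left(-2\right) \left(\left(-6 + 121 - 11\right) - 3\right) = - 14 \left(104 - 3\right) = \left(-14\right) 101 = -1414$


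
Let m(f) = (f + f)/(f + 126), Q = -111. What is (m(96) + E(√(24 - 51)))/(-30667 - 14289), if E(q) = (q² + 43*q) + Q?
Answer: 2537/831686 - 129*I*√3/44956 ≈ 0.0030504 - 0.0049701*I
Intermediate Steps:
m(f) = 2*f/(126 + f) (m(f) = (2*f)/(126 + f) = 2*f/(126 + f))
E(q) = -111 + q² + 43*q (E(q) = (q² + 43*q) - 111 = -111 + q² + 43*q)
(m(96) + E(√(24 - 51)))/(-30667 - 14289) = (2*96/(126 + 96) + (-111 + (√(24 - 51))² + 43*√(24 - 51)))/(-30667 - 14289) = (2*96/222 + (-111 + (√(-27))² + 43*√(-27)))/(-44956) = (2*96*(1/222) + (-111 + (3*I*√3)² + 43*(3*I*√3)))*(-1/44956) = (32/37 + (-111 - 27 + 129*I*√3))*(-1/44956) = (32/37 + (-138 + 129*I*√3))*(-1/44956) = (-5074/37 + 129*I*√3)*(-1/44956) = 2537/831686 - 129*I*√3/44956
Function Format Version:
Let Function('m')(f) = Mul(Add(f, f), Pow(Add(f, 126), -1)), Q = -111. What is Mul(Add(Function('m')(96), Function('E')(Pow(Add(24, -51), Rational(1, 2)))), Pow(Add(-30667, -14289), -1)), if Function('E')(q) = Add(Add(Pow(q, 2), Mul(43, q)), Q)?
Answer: Add(Rational(2537, 831686), Mul(Rational(-129, 44956), I, Pow(3, Rational(1, 2)))) ≈ Add(0.0030504, Mul(-0.0049701, I))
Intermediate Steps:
Function('m')(f) = Mul(2, f, Pow(Add(126, f), -1)) (Function('m')(f) = Mul(Mul(2, f), Pow(Add(126, f), -1)) = Mul(2, f, Pow(Add(126, f), -1)))
Function('E')(q) = Add(-111, Pow(q, 2), Mul(43, q)) (Function('E')(q) = Add(Add(Pow(q, 2), Mul(43, q)), -111) = Add(-111, Pow(q, 2), Mul(43, q)))
Mul(Add(Function('m')(96), Function('E')(Pow(Add(24, -51), Rational(1, 2)))), Pow(Add(-30667, -14289), -1)) = Mul(Add(Mul(2, 96, Pow(Add(126, 96), -1)), Add(-111, Pow(Pow(Add(24, -51), Rational(1, 2)), 2), Mul(43, Pow(Add(24, -51), Rational(1, 2))))), Pow(Add(-30667, -14289), -1)) = Mul(Add(Mul(2, 96, Pow(222, -1)), Add(-111, Pow(Pow(-27, Rational(1, 2)), 2), Mul(43, Pow(-27, Rational(1, 2))))), Pow(-44956, -1)) = Mul(Add(Mul(2, 96, Rational(1, 222)), Add(-111, Pow(Mul(3, I, Pow(3, Rational(1, 2))), 2), Mul(43, Mul(3, I, Pow(3, Rational(1, 2)))))), Rational(-1, 44956)) = Mul(Add(Rational(32, 37), Add(-111, -27, Mul(129, I, Pow(3, Rational(1, 2))))), Rational(-1, 44956)) = Mul(Add(Rational(32, 37), Add(-138, Mul(129, I, Pow(3, Rational(1, 2))))), Rational(-1, 44956)) = Mul(Add(Rational(-5074, 37), Mul(129, I, Pow(3, Rational(1, 2)))), Rational(-1, 44956)) = Add(Rational(2537, 831686), Mul(Rational(-129, 44956), I, Pow(3, Rational(1, 2))))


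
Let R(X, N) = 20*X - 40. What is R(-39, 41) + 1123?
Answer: 303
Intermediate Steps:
R(X, N) = -40 + 20*X
R(-39, 41) + 1123 = (-40 + 20*(-39)) + 1123 = (-40 - 780) + 1123 = -820 + 1123 = 303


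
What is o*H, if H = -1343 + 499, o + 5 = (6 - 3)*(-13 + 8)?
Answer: 16880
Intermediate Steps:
o = -20 (o = -5 + (6 - 3)*(-13 + 8) = -5 + 3*(-5) = -5 - 15 = -20)
H = -844
o*H = -20*(-844) = 16880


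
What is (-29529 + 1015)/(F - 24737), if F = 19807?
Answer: 14257/2465 ≈ 5.7838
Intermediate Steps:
(-29529 + 1015)/(F - 24737) = (-29529 + 1015)/(19807 - 24737) = -28514/(-4930) = -28514*(-1/4930) = 14257/2465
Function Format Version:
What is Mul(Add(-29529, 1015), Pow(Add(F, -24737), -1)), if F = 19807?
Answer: Rational(14257, 2465) ≈ 5.7838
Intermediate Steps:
Mul(Add(-29529, 1015), Pow(Add(F, -24737), -1)) = Mul(Add(-29529, 1015), Pow(Add(19807, -24737), -1)) = Mul(-28514, Pow(-4930, -1)) = Mul(-28514, Rational(-1, 4930)) = Rational(14257, 2465)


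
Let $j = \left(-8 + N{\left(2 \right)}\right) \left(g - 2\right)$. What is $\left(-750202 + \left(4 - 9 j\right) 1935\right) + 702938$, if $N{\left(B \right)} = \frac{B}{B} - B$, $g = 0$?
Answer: $-352994$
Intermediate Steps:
$N{\left(B \right)} = 1 - B$
$j = 18$ ($j = \left(-8 + \left(1 - 2\right)\right) \left(0 - 2\right) = \left(-8 + \left(1 - 2\right)\right) \left(-2\right) = \left(-8 - 1\right) \left(-2\right) = \left(-9\right) \left(-2\right) = 18$)
$\left(-750202 + \left(4 - 9 j\right) 1935\right) + 702938 = \left(-750202 + \left(4 - 162\right) 1935\right) + 702938 = \left(-750202 - 305730\right) + 702938 = -1055932 + 702938 = -352994$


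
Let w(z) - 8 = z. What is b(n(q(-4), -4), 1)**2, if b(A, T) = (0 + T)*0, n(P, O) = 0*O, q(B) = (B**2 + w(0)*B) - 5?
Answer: 0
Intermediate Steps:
w(z) = 8 + z
q(B) = -5 + B**2 + 8*B (q(B) = (B**2 + (8 + 0)*B) - 5 = (B**2 + 8*B) - 5 = -5 + B**2 + 8*B)
n(P, O) = 0
b(A, T) = 0 (b(A, T) = T*0 = 0)
b(n(q(-4), -4), 1)**2 = 0**2 = 0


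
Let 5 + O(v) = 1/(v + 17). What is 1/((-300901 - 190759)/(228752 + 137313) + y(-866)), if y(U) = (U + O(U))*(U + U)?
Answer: 62157837/93769615799812 ≈ 6.6288e-7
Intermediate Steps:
O(v) = -5 + 1/(17 + v) (O(v) = -5 + 1/(v + 17) = -5 + 1/(17 + v))
y(U) = 2*U*(U + (-84 - 5*U)/(17 + U)) (y(U) = (U + (-84 - 5*U)/(17 + U))*(U + U) = (U + (-84 - 5*U)/(17 + U))*(2*U) = 2*U*(U + (-84 - 5*U)/(17 + U)))
1/((-300901 - 190759)/(228752 + 137313) + y(-866)) = 1/((-300901 - 190759)/(228752 + 137313) + 2*(-866)*(-84 + (-866)² + 12*(-866))/(17 - 866)) = 1/(-491660/366065 + 2*(-866)*(-84 + 749956 - 10392)/(-849)) = 1/(-491660*1/366065 + 2*(-866)*(-1/849)*739480) = 1/(-98332/73213 + 1280779360/849) = 1/(93769615799812/62157837) = 62157837/93769615799812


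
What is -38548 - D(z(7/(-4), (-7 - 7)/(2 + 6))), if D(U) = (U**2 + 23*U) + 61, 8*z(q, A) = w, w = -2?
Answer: -617653/16 ≈ -38603.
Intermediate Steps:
z(q, A) = -1/4 (z(q, A) = (1/8)*(-2) = -1/4)
D(U) = 61 + U**2 + 23*U
-38548 - D(z(7/(-4), (-7 - 7)/(2 + 6))) = -38548 - (61 + (-1/4)**2 + 23*(-1/4)) = -38548 - (61 + 1/16 - 23/4) = -38548 - 1*885/16 = -38548 - 885/16 = -617653/16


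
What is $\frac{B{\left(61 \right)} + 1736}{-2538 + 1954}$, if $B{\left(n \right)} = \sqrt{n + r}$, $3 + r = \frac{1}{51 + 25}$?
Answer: $- \frac{217}{73} - \frac{\sqrt{83771}}{22192} \approx -2.9856$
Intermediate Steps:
$r = - \frac{227}{76}$ ($r = -3 + \frac{1}{51 + 25} = -3 + \frac{1}{76} = - \frac{227}{76} \approx -2.9868$)
$B{\left(n \right)} = \sqrt{- \frac{227}{76} + n}$ ($B{\left(n \right)} = \sqrt{n - \frac{227}{76}} = \sqrt{- \frac{227}{76} + n}$)
$\frac{B{\left(61 \right)} + 1736}{-2538 + 1954} = \frac{\frac{\sqrt{-4313 + 1444 \cdot 61}}{38} + 1736}{-2538 + 1954} = \frac{\frac{\sqrt{-4313 + 88084}}{38} + 1736}{-584} = \left(\frac{\sqrt{83771}}{38} + 1736\right) \left(- \frac{1}{584}\right) = \left(1736 + \frac{\sqrt{83771}}{38}\right) \left(- \frac{1}{584}\right) = - \frac{217}{73} - \frac{\sqrt{83771}}{22192}$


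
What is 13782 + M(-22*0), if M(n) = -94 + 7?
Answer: 13695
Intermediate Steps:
M(n) = -87
13782 + M(-22*0) = 13782 - 87 = 13695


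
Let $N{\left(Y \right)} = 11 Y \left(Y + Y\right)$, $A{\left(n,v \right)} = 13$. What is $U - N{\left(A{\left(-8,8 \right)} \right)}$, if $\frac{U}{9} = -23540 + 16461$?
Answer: $-67429$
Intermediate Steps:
$U = -63711$ ($U = 9 \left(-23540 + 16461\right) = 9 \left(-7079\right) = -63711$)
$N{\left(Y \right)} = 22 Y^{2}$ ($N{\left(Y \right)} = 11 Y 2 Y = 22 Y^{2}$)
$U - N{\left(A{\left(-8,8 \right)} \right)} = -63711 - 22 \cdot 13^{2} = -63711 - 22 \cdot 169 = -63711 - 3718 = -67429$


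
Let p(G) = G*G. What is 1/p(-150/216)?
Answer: 1296/625 ≈ 2.0736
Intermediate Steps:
p(G) = G²
1/p(-150/216) = 1/((-150/216)²) = 1/((-150*1/216)²) = 1/((-25/36)²) = 1/(625/1296) = 1296/625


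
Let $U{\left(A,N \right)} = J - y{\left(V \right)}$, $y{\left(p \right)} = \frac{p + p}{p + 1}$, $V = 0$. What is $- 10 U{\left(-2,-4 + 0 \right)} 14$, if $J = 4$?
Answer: $-560$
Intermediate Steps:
$y{\left(p \right)} = \frac{2 p}{1 + p}$
$U{\left(A,N \right)} = 4$ ($U{\left(A,N \right)} = 4 - 2 \cdot 0 \frac{1}{1 + 0} = 4 - 2 \cdot 0 \cdot 1^{-1} = 4 - 2 \cdot 0 \cdot 1 = 4 - 0 = 4 + 0 = 4$)
$- 10 U{\left(-2,-4 + 0 \right)} 14 = \left(-10\right) 4 \cdot 14 = \left(-40\right) 14 = -560$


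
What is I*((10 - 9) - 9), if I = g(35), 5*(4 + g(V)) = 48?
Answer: -224/5 ≈ -44.800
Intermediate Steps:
g(V) = 28/5 (g(V) = -4 + (⅕)*48 = -4 + 48/5 = 28/5)
I = 28/5 ≈ 5.6000
I*((10 - 9) - 9) = 28*((10 - 9) - 9)/5 = 28*(1 - 9)/5 = (28/5)*(-8) = -224/5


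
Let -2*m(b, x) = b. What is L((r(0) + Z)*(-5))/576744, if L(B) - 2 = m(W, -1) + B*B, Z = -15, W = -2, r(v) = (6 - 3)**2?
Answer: 43/27464 ≈ 0.0015657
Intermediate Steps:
r(v) = 9 (r(v) = 3**2 = 9)
m(b, x) = -b/2
L(B) = 3 + B**2 (L(B) = 2 + (-1/2*(-2) + B*B) = 2 + (1 + B**2) = 3 + B**2)
L((r(0) + Z)*(-5))/576744 = (3 + ((9 - 15)*(-5))**2)/576744 = (3 + (-6*(-5))**2)*(1/576744) = (3 + 30**2)*(1/576744) = (3 + 900)*(1/576744) = 903*(1/576744) = 43/27464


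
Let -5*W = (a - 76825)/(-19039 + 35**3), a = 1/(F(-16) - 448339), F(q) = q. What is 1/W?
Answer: 13358737225/8611218219 ≈ 1.5513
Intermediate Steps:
a = -1/448355 (a = 1/(-16 - 448339) = 1/(-448355) = -1/448355 ≈ -2.2304e-6)
W = 8611218219/13358737225 (W = -(-1/448355 - 76825)/(5*(-19039 + 35**3)) = -(-34444872876)/(2241775*(-19039 + 42875)) = -(-34444872876)/(2241775*23836) = -1/5*(-8611218219/2671747445) = 8611218219/13358737225 ≈ 0.64461)
1/W = 1/(8611218219/13358737225) = 13358737225/8611218219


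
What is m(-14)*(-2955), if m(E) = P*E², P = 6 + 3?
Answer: -5212620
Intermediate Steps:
P = 9
m(E) = 9*E²
m(-14)*(-2955) = (9*(-14)²)*(-2955) = (9*196)*(-2955) = 1764*(-2955) = -5212620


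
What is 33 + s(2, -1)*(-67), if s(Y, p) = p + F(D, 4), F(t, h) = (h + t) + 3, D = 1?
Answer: -436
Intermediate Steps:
F(t, h) = 3 + h + t
s(Y, p) = 8 + p (s(Y, p) = p + (3 + 4 + 1) = p + 8 = 8 + p)
33 + s(2, -1)*(-67) = 33 + (8 - 1)*(-67) = 33 + 7*(-67) = 33 - 469 = -436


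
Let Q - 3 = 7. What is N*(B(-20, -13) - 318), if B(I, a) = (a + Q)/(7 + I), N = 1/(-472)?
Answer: 4131/6136 ≈ 0.67324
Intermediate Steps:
Q = 10 (Q = 3 + 7 = 10)
N = -1/472 ≈ -0.0021186
B(I, a) = (10 + a)/(7 + I) (B(I, a) = (a + 10)/(7 + I) = (10 + a)/(7 + I))
N*(B(-20, -13) - 318) = -((10 - 13)/(7 - 20) - 318)/472 = -(-3/(-13) - 318)/472 = -(-1/13*(-3) - 318)/472 = -(3/13 - 318)/472 = -1/472*(-4131/13) = 4131/6136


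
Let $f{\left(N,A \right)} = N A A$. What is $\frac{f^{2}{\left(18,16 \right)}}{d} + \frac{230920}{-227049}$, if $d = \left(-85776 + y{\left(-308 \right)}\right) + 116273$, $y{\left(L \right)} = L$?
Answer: $\frac{1604703644552}{2284794087} \approx 702.34$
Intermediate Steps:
$f{\left(N,A \right)} = N A^{2}$ ($f{\left(N,A \right)} = A N A = N A^{2}$)
$d = 30189$ ($d = \left(-85776 - 308\right) + 116273 = -86084 + 116273 = 30189$)
$\frac{f^{2}{\left(18,16 \right)}}{d} + \frac{230920}{-227049} = \frac{\left(18 \cdot 16^{2}\right)^{2}}{30189} + \frac{230920}{-227049} = \left(18 \cdot 256\right)^{2} \cdot \frac{1}{30189} + 230920 \left(- \frac{1}{227049}\right) = 4608^{2} \cdot \frac{1}{30189} - \frac{230920}{227049} = 21233664 \cdot \frac{1}{30189} - \frac{230920}{227049} = \frac{7077888}{10063} - \frac{230920}{227049} = \frac{1604703644552}{2284794087}$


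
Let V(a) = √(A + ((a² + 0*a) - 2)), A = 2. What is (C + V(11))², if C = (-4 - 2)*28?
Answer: 24649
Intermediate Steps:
V(a) = √(a²) (V(a) = √(2 + ((a² + 0*a) - 2)) = √(2 + ((a² + 0) - 2)) = √(2 + (a² - 2)) = √(2 + (-2 + a²)) = √(a²))
C = -168 (C = -6*28 = -168)
(C + V(11))² = (-168 + √(11²))² = (-168 + √121)² = (-168 + 11)² = (-157)² = 24649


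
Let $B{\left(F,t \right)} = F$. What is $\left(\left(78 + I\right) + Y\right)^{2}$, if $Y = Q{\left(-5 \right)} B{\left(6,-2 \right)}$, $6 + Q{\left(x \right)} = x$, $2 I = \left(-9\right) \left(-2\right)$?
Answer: $441$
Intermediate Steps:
$I = 9$ ($I = \frac{\left(-9\right) \left(-2\right)}{2} = \frac{1}{2} \cdot 18 = 9$)
$Q{\left(x \right)} = -6 + x$
$Y = -66$ ($Y = \left(-6 - 5\right) 6 = \left(-11\right) 6 = -66$)
$\left(\left(78 + I\right) + Y\right)^{2} = \left(\left(78 + 9\right) - 66\right)^{2} = \left(87 - 66\right)^{2} = 21^{2} = 441$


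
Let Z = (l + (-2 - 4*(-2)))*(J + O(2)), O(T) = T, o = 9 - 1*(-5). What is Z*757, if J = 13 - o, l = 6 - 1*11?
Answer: 757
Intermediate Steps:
o = 14 (o = 9 + 5 = 14)
l = -5 (l = 6 - 11 = -5)
J = -1 (J = 13 - 1*14 = 13 - 14 = -1)
Z = 1 (Z = (-5 + (-2 - 4*(-2)))*(-1 + 2) = (-5 + (-2 + 8))*1 = (-5 + 6)*1 = 1*1 = 1)
Z*757 = 1*757 = 757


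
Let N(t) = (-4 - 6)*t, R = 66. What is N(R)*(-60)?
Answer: 39600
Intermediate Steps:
N(t) = -10*t
N(R)*(-60) = -10*66*(-60) = -660*(-60) = 39600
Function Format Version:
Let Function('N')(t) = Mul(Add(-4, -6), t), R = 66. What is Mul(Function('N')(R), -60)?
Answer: 39600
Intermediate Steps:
Function('N')(t) = Mul(-10, t)
Mul(Function('N')(R), -60) = Mul(Mul(-10, 66), -60) = Mul(-660, -60) = 39600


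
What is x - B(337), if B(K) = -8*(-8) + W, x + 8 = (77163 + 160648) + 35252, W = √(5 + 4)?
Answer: 272988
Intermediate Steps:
W = 3 (W = √9 = 3)
x = 273055 (x = -8 + ((77163 + 160648) + 35252) = -8 + (237811 + 35252) = -8 + 273063 = 273055)
B(K) = 67 (B(K) = -8*(-8) + 3 = 64 + 3 = 67)
x - B(337) = 273055 - 1*67 = 273055 - 67 = 272988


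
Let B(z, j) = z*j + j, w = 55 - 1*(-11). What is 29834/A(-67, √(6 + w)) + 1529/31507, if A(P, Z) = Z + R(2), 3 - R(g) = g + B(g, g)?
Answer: 4699971053/1480829 + 179004*√2/47 ≈ 8560.0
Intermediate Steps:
w = 66 (w = 55 + 11 = 66)
B(z, j) = j + j*z (B(z, j) = j*z + j = j + j*z)
R(g) = 3 - g - g*(1 + g) (R(g) = 3 - (g + g*(1 + g)) = 3 + (-g - g*(1 + g)) = 3 - g - g*(1 + g))
A(P, Z) = -5 + Z (A(P, Z) = Z + (3 - 1*2 - 1*2*(1 + 2)) = Z + (3 - 2 - 1*2*3) = Z + (3 - 2 - 6) = Z - 5 = -5 + Z)
29834/A(-67, √(6 + w)) + 1529/31507 = 29834/(-5 + √(6 + 66)) + 1529/31507 = 29834/(-5 + √72) + 1529*(1/31507) = 29834/(-5 + 6*√2) + 1529/31507 = 1529/31507 + 29834/(-5 + 6*√2)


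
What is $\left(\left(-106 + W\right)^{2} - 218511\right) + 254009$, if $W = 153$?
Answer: $37707$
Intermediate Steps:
$\left(\left(-106 + W\right)^{2} - 218511\right) + 254009 = \left(\left(-106 + 153\right)^{2} - 218511\right) + 254009 = \left(47^{2} - 218511\right) + 254009 = \left(2209 - 218511\right) + 254009 = -216302 + 254009 = 37707$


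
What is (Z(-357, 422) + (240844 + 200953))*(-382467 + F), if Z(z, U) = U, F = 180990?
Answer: -89096957463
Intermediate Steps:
(Z(-357, 422) + (240844 + 200953))*(-382467 + F) = (422 + (240844 + 200953))*(-382467 + 180990) = (422 + 441797)*(-201477) = 442219*(-201477) = -89096957463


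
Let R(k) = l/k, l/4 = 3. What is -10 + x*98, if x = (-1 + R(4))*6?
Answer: 1166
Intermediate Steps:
l = 12 (l = 4*3 = 12)
R(k) = 12/k
x = 12 (x = (-1 + 12/4)*6 = (-1 + 12*(¼))*6 = (-1 + 3)*6 = 2*6 = 12)
-10 + x*98 = -10 + 12*98 = -10 + 1176 = 1166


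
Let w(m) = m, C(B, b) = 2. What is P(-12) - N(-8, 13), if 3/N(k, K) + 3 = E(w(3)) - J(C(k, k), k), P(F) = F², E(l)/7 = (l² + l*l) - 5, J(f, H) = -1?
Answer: 12813/89 ≈ 143.97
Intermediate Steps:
E(l) = -35 + 14*l² (E(l) = 7*((l² + l*l) - 5) = 7*((l² + l²) - 5) = 7*(2*l² - 5) = 7*(-5 + 2*l²) = -35 + 14*l²)
N(k, K) = 3/89 (N(k, K) = 3/(-3 + ((-35 + 14*3²) - 1*(-1))) = 3/(-3 + ((-35 + 14*9) + 1)) = 3/(-3 + ((-35 + 126) + 1)) = 3/(-3 + (91 + 1)) = 3/(-3 + 92) = 3/89)
P(-12) - N(-8, 13) = (-12)² - 1*3/89 = 144 - 3/89 = 12813/89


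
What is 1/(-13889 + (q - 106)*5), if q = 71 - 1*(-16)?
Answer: -1/13984 ≈ -7.1510e-5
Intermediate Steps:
q = 87 (q = 71 + 16 = 87)
1/(-13889 + (q - 106)*5) = 1/(-13889 + (87 - 106)*5) = 1/(-13889 - 19*5) = 1/(-13889 - 95) = 1/(-13984) = -1/13984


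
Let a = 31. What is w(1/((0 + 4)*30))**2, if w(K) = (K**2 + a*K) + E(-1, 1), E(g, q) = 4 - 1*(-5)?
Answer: 17774489041/207360000 ≈ 85.718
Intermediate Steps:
E(g, q) = 9 (E(g, q) = 4 + 5 = 9)
w(K) = 9 + K**2 + 31*K (w(K) = (K**2 + 31*K) + 9 = 9 + K**2 + 31*K)
w(1/((0 + 4)*30))**2 = (9 + (1/((0 + 4)*30))**2 + 31*(1/((0 + 4)*30)))**2 = (9 + ((1/30)/4)**2 + 31*((1/30)/4))**2 = (9 + ((1/4)*(1/30))**2 + 31*((1/4)*(1/30)))**2 = (9 + (1/120)**2 + 31*(1/120))**2 = (9 + 1/14400 + 31/120)**2 = (133321/14400)**2 = 17774489041/207360000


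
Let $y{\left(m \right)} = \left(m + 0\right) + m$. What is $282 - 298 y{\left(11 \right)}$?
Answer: $-6274$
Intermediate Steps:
$y{\left(m \right)} = 2 m$ ($y{\left(m \right)} = m + m = 2 m$)
$282 - 298 y{\left(11 \right)} = 282 - 298 \cdot 2 \cdot 11 = 282 - 6556 = -6274$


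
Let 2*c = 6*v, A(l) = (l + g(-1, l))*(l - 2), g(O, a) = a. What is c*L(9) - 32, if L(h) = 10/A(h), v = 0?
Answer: -32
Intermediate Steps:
A(l) = 2*l*(-2 + l) (A(l) = (l + l)*(l - 2) = (2*l)*(-2 + l) = 2*l*(-2 + l))
c = 0 (c = (6*0)/2 = (½)*0 = 0)
L(h) = 5/(h*(-2 + h)) (L(h) = 10/((2*h*(-2 + h))) = 10*(1/(2*h*(-2 + h))) = 5/(h*(-2 + h)))
c*L(9) - 32 = 0*(5/(9*(-2 + 9))) - 32 = 0*(5*(⅑)/7) - 32 = 0*(5*(⅑)*(⅐)) - 32 = 0*(5/63) - 32 = 0 - 32 = -32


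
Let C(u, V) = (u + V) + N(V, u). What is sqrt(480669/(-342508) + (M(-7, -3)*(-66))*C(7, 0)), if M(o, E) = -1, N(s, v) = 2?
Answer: sqrt(17379633670041)/171254 ≈ 24.343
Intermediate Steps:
C(u, V) = 2 + V + u (C(u, V) = (u + V) + 2 = (V + u) + 2 = 2 + V + u)
sqrt(480669/(-342508) + (M(-7, -3)*(-66))*C(7, 0)) = sqrt(480669/(-342508) + (-1*(-66))*(2 + 0 + 7)) = sqrt(480669*(-1/342508) + 66*9) = sqrt(-480669/342508 + 594) = sqrt(202969083/342508) = sqrt(17379633670041)/171254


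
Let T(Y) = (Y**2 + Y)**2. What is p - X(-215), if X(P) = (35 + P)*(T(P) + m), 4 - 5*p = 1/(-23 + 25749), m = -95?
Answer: 49013895643869903/128630 ≈ 3.8105e+11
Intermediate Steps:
T(Y) = (Y + Y**2)**2
p = 102903/128630 (p = 4/5 - 1/(5*(-23 + 25749)) = 4/5 - 1/5/25726 = 4/5 - 1/5*1/25726 = 4/5 - 1/128630 = 102903/128630 ≈ 0.79999)
X(P) = (-95 + P**2*(1 + P)**2)*(35 + P) (X(P) = (35 + P)*(P**2*(1 + P)**2 - 95) = (35 + P)*(-95 + P**2*(1 + P)**2) = (-95 + P**2*(1 + P)**2)*(35 + P))
p - X(-215) = 102903/128630 - (-3325 - 95*(-215) + (-215)**3*(1 - 215)**2 + 35*(-215)**2*(1 - 215)**2) = 102903/128630 - (-3325 + 20425 - 9938375*(-214)**2 + 35*46225*(-214)**2) = 102903/128630 - (-3325 + 20425 - 9938375*45796 + 35*46225*45796) = 102903/128630 - (-3325 + 20425 - 455137821500 + 74092203500) = 102903/128630 - 1*(-381045600900) = 102903/128630 + 381045600900 = 49013895643869903/128630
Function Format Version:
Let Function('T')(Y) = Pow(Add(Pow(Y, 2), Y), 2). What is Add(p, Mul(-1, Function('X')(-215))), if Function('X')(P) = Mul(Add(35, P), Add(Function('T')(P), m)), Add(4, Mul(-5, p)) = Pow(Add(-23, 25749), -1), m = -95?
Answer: Rational(49013895643869903, 128630) ≈ 3.8105e+11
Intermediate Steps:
Function('T')(Y) = Pow(Add(Y, Pow(Y, 2)), 2)
p = Rational(102903, 128630) (p = Add(Rational(4, 5), Mul(Rational(-1, 5), Pow(Add(-23, 25749), -1))) = Add(Rational(4, 5), Mul(Rational(-1, 5), Pow(25726, -1))) = Add(Rational(4, 5), Mul(Rational(-1, 5), Rational(1, 25726))) = Add(Rational(4, 5), Rational(-1, 128630)) = Rational(102903, 128630) ≈ 0.79999)
Function('X')(P) = Mul(Add(-95, Mul(Pow(P, 2), Pow(Add(1, P), 2))), Add(35, P)) (Function('X')(P) = Mul(Add(35, P), Add(Mul(Pow(P, 2), Pow(Add(1, P), 2)), -95)) = Mul(Add(35, P), Add(-95, Mul(Pow(P, 2), Pow(Add(1, P), 2)))) = Mul(Add(-95, Mul(Pow(P, 2), Pow(Add(1, P), 2))), Add(35, P)))
Add(p, Mul(-1, Function('X')(-215))) = Add(Rational(102903, 128630), Mul(-1, Add(-3325, Mul(-95, -215), Mul(Pow(-215, 3), Pow(Add(1, -215), 2)), Mul(35, Pow(-215, 2), Pow(Add(1, -215), 2))))) = Add(Rational(102903, 128630), Mul(-1, Add(-3325, 20425, Mul(-9938375, Pow(-214, 2)), Mul(35, 46225, Pow(-214, 2))))) = Add(Rational(102903, 128630), Mul(-1, Add(-3325, 20425, Mul(-9938375, 45796), Mul(35, 46225, 45796)))) = Add(Rational(102903, 128630), Mul(-1, Add(-3325, 20425, -455137821500, 74092203500))) = Add(Rational(102903, 128630), Mul(-1, -381045600900)) = Add(Rational(102903, 128630), 381045600900) = Rational(49013895643869903, 128630)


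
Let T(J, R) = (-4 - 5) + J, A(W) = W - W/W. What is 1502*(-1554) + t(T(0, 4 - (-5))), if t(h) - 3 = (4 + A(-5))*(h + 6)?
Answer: -2334099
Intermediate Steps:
A(W) = -1 + W (A(W) = W - 1*1 = W - 1 = -1 + W)
T(J, R) = -9 + J
t(h) = -9 - 2*h (t(h) = 3 + (4 + (-1 - 5))*(h + 6) = 3 + (4 - 6)*(6 + h) = 3 - 2*(6 + h) = 3 + (-12 - 2*h) = -9 - 2*h)
1502*(-1554) + t(T(0, 4 - (-5))) = 1502*(-1554) + (-9 - 2*(-9 + 0)) = -2334108 + (-9 - 2*(-9)) = -2334108 + (-9 + 18) = -2334108 + 9 = -2334099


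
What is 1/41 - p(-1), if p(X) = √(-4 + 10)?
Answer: 1/41 - √6 ≈ -2.4251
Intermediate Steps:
p(X) = √6
1/41 - p(-1) = 1/41 - √6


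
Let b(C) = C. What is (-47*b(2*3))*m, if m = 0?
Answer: 0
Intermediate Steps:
(-47*b(2*3))*m = -94*3*0 = -47*6*0 = -282*0 = 0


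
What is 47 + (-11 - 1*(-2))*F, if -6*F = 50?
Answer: 122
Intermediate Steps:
F = -25/3 (F = -1/6*50 = -25/3 ≈ -8.3333)
47 + (-11 - 1*(-2))*F = 47 + (-11 - 1*(-2))*(-25/3) = 47 + (-11 + 2)*(-25/3) = 47 - 9*(-25/3) = 47 + 75 = 122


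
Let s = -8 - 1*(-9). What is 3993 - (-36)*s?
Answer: 4029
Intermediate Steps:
s = 1 (s = -8 + 9 = 1)
3993 - (-36)*s = 3993 - (-36) = 3993 - 1*(-36) = 3993 + 36 = 4029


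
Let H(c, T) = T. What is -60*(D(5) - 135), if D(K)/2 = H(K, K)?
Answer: 7500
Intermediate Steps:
D(K) = 2*K
-60*(D(5) - 135) = -60*(2*5 - 135) = -60*(10 - 135) = -60*(-125) = 7500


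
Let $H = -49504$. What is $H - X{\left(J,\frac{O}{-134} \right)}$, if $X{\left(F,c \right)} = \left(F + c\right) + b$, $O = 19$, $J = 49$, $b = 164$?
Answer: $- \frac{6662059}{134} \approx -49717.0$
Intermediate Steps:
$X{\left(F,c \right)} = 164 + F + c$ ($X{\left(F,c \right)} = \left(F + c\right) + 164 = 164 + F + c$)
$H - X{\left(J,\frac{O}{-134} \right)} = -49504 - \left(164 + 49 + \frac{19}{-134}\right) = -49504 - \left(164 + 49 + 19 \left(- \frac{1}{134}\right)\right) = -49504 - \left(164 + 49 - \frac{19}{134}\right) = -49504 - \frac{28523}{134} = - \frac{6662059}{134}$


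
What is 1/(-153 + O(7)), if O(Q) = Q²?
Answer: -1/104 ≈ -0.0096154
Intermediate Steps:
1/(-153 + O(7)) = 1/(-153 + 7²) = 1/(-153 + 49) = 1/(-104) = -1/104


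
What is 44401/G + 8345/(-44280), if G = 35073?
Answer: 12395497/11503944 ≈ 1.0775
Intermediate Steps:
44401/G + 8345/(-44280) = 44401/35073 + 8345/(-44280) = 44401*(1/35073) + 8345*(-1/44280) = 44401/35073 - 1669/8856 = 12395497/11503944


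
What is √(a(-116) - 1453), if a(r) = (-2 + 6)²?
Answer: I*√1437 ≈ 37.908*I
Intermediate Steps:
a(r) = 16 (a(r) = 4² = 16)
√(a(-116) - 1453) = √(16 - 1453) = √(-1437) = I*√1437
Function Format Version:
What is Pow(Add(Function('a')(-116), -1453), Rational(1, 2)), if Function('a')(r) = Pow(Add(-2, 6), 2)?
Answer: Mul(I, Pow(1437, Rational(1, 2))) ≈ Mul(37.908, I)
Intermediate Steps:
Function('a')(r) = 16 (Function('a')(r) = Pow(4, 2) = 16)
Pow(Add(Function('a')(-116), -1453), Rational(1, 2)) = Pow(Add(16, -1453), Rational(1, 2)) = Pow(-1437, Rational(1, 2)) = Mul(I, Pow(1437, Rational(1, 2)))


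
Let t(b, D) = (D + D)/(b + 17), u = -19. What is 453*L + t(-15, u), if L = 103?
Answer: 46640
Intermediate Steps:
t(b, D) = 2*D/(17 + b) (t(b, D) = (2*D)/(17 + b) = 2*D/(17 + b))
453*L + t(-15, u) = 453*103 + 2*(-19)/(17 - 15) = 46659 + 2*(-19)/2 = 46659 + 2*(-19)*(½) = 46659 - 19 = 46640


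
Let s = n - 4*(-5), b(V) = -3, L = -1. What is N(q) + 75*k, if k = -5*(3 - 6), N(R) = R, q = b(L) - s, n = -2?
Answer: 1104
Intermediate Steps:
s = 18 (s = -2 - 4*(-5) = -2 + 20 = 18)
q = -21 (q = -3 - 1*18 = -3 - 18 = -21)
k = 15 (k = -5*(-3) = 15)
N(q) + 75*k = -21 + 75*15 = -21 + 1125 = 1104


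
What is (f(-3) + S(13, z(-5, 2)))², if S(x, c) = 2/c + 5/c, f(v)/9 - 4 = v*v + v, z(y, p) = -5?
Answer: 196249/25 ≈ 7850.0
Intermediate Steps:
f(v) = 36 + 9*v + 9*v² (f(v) = 36 + 9*(v*v + v) = 36 + 9*(v² + v) = 36 + 9*(v + v²) = 36 + (9*v + 9*v²) = 36 + 9*v + 9*v²)
S(x, c) = 7/c
(f(-3) + S(13, z(-5, 2)))² = ((36 + 9*(-3) + 9*(-3)²) + 7/(-5))² = ((36 - 27 + 9*9) + 7*(-⅕))² = ((36 - 27 + 81) - 7/5)² = (90 - 7/5)² = (443/5)² = 196249/25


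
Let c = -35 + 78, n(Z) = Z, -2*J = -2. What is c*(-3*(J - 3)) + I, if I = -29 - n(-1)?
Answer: 230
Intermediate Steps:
J = 1 (J = -1/2*(-2) = 1)
c = 43
I = -28 (I = -29 - 1*(-1) = -29 + 1 = -28)
c*(-3*(J - 3)) + I = 43*(-3*(1 - 3)) - 28 = 43*(-3*(-2)) - 28 = 43*(-1*(-6)) - 28 = 43*6 - 28 = 258 - 28 = 230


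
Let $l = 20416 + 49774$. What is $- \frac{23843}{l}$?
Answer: $- \frac{23843}{70190} \approx -0.33969$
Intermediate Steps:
$l = 70190$
$- \frac{23843}{l} = - \frac{23843}{70190}$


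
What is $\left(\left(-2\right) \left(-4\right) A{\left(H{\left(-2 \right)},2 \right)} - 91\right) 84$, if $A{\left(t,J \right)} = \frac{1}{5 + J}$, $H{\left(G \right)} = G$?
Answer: $-7548$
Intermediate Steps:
$\left(\left(-2\right) \left(-4\right) A{\left(H{\left(-2 \right)},2 \right)} - 91\right) 84 = \left(\frac{\left(-2\right) \left(-4\right)}{5 + 2} - 91\right) 84 = \left(\frac{8}{7} - 91\right) 84 = \left(- \frac{629}{7}\right) 84 = -7548$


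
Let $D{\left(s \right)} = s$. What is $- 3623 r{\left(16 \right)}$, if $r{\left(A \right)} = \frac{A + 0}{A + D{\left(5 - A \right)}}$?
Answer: $- \frac{57968}{5} \approx -11594.0$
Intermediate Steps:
$r{\left(A \right)} = \frac{A}{5}$ ($r{\left(A \right)} = \frac{A + 0}{A - \left(-5 + A\right)} = \frac{A}{5}$)
$- 3623 r{\left(16 \right)} = - 3623 \cdot \frac{1}{5} \cdot 16 = \left(-3623\right) \frac{16}{5} = - \frac{57968}{5}$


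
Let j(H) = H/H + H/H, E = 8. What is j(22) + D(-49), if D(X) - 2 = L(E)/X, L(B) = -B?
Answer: 204/49 ≈ 4.1633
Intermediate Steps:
D(X) = 2 - 8/X (D(X) = 2 + (-1*8)/X = 2 - 8/X)
j(H) = 2 (j(H) = 1 + 1 = 2)
j(22) + D(-49) = 2 + (2 - 8/(-49)) = 2 + (2 - 8*(-1/49)) = 2 + (2 + 8/49) = 2 + 106/49 = 204/49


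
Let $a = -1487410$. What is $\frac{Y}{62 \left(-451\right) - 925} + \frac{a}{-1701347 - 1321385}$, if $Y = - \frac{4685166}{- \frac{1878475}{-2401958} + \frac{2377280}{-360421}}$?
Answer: $- \frac{669112049309077039583737}{24415399465175587138570} \approx -27.405$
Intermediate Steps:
$Y = \frac{1352007885867715596}{1677694958755}$ ($Y = - \frac{4685166}{\left(-1878475\right) \left(- \frac{1}{2401958}\right) + 2377280 \left(- \frac{1}{360421}\right)} = - \frac{4685166}{\frac{1878475}{2401958} - \frac{2377280}{360421}} = - \frac{4685166}{- \frac{5033084876265}{865716104318}} = \left(-4685166\right) \left(- \frac{865716104318}{5033084876265}\right) = \frac{1352007885867715596}{1677694958755} \approx 8.0587 \cdot 10^{5}$)
$\frac{Y}{62 \left(-451\right) - 925} + \frac{a}{-1701347 - 1321385} = \frac{1352007885867715596}{1677694958755 \left(62 \left(-451\right) - 925\right)} - \frac{1487410}{-1701347 - 1321385} = \frac{1352007885867715596}{1677694958755 \left(-27962 - 925\right)} - \frac{1487410}{-3022732} = \frac{1352007885867715596}{1677694958755 \left(-28887\right)} - - \frac{743705}{1511366} = \frac{1352007885867715596}{1677694958755} \left(- \frac{1}{28887}\right) + \frac{743705}{1511366} = - \frac{450669295289238532}{16154524757851895} + \frac{743705}{1511366} = - \frac{669112049309077039583737}{24415399465175587138570}$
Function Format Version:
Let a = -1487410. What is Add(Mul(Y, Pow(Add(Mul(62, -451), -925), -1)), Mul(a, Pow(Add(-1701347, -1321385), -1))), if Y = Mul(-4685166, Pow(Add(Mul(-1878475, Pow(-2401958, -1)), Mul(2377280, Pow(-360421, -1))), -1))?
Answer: Rational(-669112049309077039583737, 24415399465175587138570) ≈ -27.405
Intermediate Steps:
Y = Rational(1352007885867715596, 1677694958755) (Y = Mul(-4685166, Pow(Add(Mul(-1878475, Rational(-1, 2401958)), Mul(2377280, Rational(-1, 360421))), -1)) = Mul(-4685166, Pow(Add(Rational(1878475, 2401958), Rational(-2377280, 360421)), -1)) = Mul(-4685166, Pow(Rational(-5033084876265, 865716104318), -1)) = Mul(-4685166, Rational(-865716104318, 5033084876265)) = Rational(1352007885867715596, 1677694958755) ≈ 8.0587e+5)
Add(Mul(Y, Pow(Add(Mul(62, -451), -925), -1)), Mul(a, Pow(Add(-1701347, -1321385), -1))) = Add(Mul(Rational(1352007885867715596, 1677694958755), Pow(Add(Mul(62, -451), -925), -1)), Mul(-1487410, Pow(Add(-1701347, -1321385), -1))) = Add(Mul(Rational(1352007885867715596, 1677694958755), Pow(Add(-27962, -925), -1)), Mul(-1487410, Pow(-3022732, -1))) = Add(Mul(Rational(1352007885867715596, 1677694958755), Pow(-28887, -1)), Mul(-1487410, Rational(-1, 3022732))) = Add(Mul(Rational(1352007885867715596, 1677694958755), Rational(-1, 28887)), Rational(743705, 1511366)) = Add(Rational(-450669295289238532, 16154524757851895), Rational(743705, 1511366)) = Rational(-669112049309077039583737, 24415399465175587138570)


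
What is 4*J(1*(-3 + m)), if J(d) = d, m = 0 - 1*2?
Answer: -20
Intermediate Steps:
m = -2 (m = 0 - 2 = -2)
4*J(1*(-3 + m)) = 4*(1*(-3 - 2)) = 4*(1*(-5)) = 4*(-5) = -20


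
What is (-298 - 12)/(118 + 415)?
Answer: -310/533 ≈ -0.58161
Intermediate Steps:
(-298 - 12)/(118 + 415) = -310/533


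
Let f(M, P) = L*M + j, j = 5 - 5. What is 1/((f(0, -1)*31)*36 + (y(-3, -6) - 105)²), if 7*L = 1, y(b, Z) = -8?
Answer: 1/12769 ≈ 7.8315e-5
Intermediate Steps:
L = ⅐ (L = (⅐)*1 = ⅐ ≈ 0.14286)
j = 0
f(M, P) = M/7 (f(M, P) = M/7 + 0 = M/7)
1/((f(0, -1)*31)*36 + (y(-3, -6) - 105)²) = 1/((((⅐)*0)*31)*36 + (-8 - 105)²) = 1/((0*31)*36 + (-113)²) = 1/(0*36 + 12769) = 1/(0 + 12769) = 1/12769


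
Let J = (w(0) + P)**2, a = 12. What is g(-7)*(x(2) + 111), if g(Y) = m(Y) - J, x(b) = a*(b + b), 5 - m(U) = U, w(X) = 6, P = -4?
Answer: 1272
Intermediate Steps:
m(U) = 5 - U
J = 4 (J = (6 - 4)**2 = 2**2 = 4)
x(b) = 24*b (x(b) = 12*(b + b) = 12*(2*b) = 24*b)
g(Y) = 1 - Y (g(Y) = (5 - Y) - 1*4 = (5 - Y) - 4 = 1 - Y)
g(-7)*(x(2) + 111) = (1 - 1*(-7))*(24*2 + 111) = (1 + 7)*(48 + 111) = 8*159 = 1272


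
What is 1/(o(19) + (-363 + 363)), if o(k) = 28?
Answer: 1/28 ≈ 0.035714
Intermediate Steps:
1/(o(19) + (-363 + 363)) = 1/(28 + (-363 + 363)) = 1/(28 + 0) = 1/28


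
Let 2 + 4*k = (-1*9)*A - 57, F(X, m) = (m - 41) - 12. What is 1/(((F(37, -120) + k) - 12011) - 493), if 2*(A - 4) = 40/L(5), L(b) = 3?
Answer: -4/50863 ≈ -7.8643e-5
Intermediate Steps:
F(X, m) = -53 + m (F(X, m) = (-41 + m) - 12 = -53 + m)
A = 32/3 (A = 4 + (40/3)/2 = 4 + (40*(1/3))/2 = 4 + (1/2)*(40/3) = 4 + 20/3 = 32/3 ≈ 10.667)
k = -155/4 (k = -1/2 + (-1*9*(32/3) - 57)/4 = -1/2 + (-9*32/3 - 57)/4 = -1/2 + (-96 - 57)/4 = -1/2 + (1/4)*(-153) = -1/2 - 153/4 = -155/4 ≈ -38.750)
1/(((F(37, -120) + k) - 12011) - 493) = 1/((((-53 - 120) - 155/4) - 12011) - 493) = 1/(((-173 - 155/4) - 12011) - 493) = 1/((-847/4 - 12011) - 493) = 1/(-48891/4 - 493) = 1/(-50863/4) = -4/50863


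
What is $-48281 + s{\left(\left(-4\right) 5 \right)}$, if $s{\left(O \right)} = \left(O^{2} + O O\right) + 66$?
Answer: $-47415$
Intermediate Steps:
$s{\left(O \right)} = 66 + 2 O^{2}$ ($s{\left(O \right)} = \left(O^{2} + O^{2}\right) + 66 = 2 O^{2} + 66 = 66 + 2 O^{2}$)
$-48281 + s{\left(\left(-4\right) 5 \right)} = -48281 + \left(66 + 2 \left(\left(-4\right) 5\right)^{2}\right) = -48281 + \left(66 + 2 \left(-20\right)^{2}\right) = -48281 + \left(66 + 2 \cdot 400\right) = -48281 + \left(66 + 800\right) = -48281 + 866 = -47415$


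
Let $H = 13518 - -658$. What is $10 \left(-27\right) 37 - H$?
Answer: $-24166$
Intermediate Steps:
$H = 14176$ ($H = 13518 + 658 = 14176$)
$10 \left(-27\right) 37 - H = 10 \left(-27\right) 37 - 14176 = \left(-270\right) 37 - 14176 = -9990 - 14176 = -24166$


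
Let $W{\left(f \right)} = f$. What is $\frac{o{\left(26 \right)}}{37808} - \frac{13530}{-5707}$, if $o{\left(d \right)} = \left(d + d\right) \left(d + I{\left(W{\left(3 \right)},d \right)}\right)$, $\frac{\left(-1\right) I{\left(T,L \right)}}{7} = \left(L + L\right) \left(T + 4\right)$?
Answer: $- \frac{29612071}{26971282} \approx -1.0979$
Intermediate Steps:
$I{\left(T,L \right)} = - 14 L \left(4 + T\right)$ ($I{\left(T,L \right)} = - 7 \left(L + L\right) \left(T + 4\right) = - 7 \cdot 2 L \left(4 + T\right) = - 14 L \left(4 + T\right)$)
$o{\left(d \right)} = - 194 d^{2}$ ($o{\left(d \right)} = \left(d + d\right) \left(d - 14 d \left(4 + 3\right)\right) = 2 d \left(d - 14 d 7\right) = 2 d \left(d - 98 d\right) = 2 d \left(- 97 d\right) = - 194 d^{2}$)
$\frac{o{\left(26 \right)}}{37808} - \frac{13530}{-5707} = \frac{\left(-194\right) 26^{2}}{37808} - \frac{13530}{-5707} = \left(-194\right) 676 \cdot \frac{1}{37808} - - \frac{13530}{5707} = \left(-131144\right) \frac{1}{37808} + \frac{13530}{5707} = - \frac{16393}{4726} + \frac{13530}{5707} = - \frac{29612071}{26971282}$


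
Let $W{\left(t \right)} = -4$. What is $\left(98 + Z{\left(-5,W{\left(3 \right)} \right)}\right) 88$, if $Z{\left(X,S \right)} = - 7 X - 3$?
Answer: $11440$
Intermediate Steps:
$Z{\left(X,S \right)} = -3 - 7 X$
$\left(98 + Z{\left(-5,W{\left(3 \right)} \right)}\right) 88 = \left(98 - -32\right) 88 = \left(98 + \left(-3 + 35\right)\right) 88 = \left(98 + 32\right) 88 = 130 \cdot 88 = 11440$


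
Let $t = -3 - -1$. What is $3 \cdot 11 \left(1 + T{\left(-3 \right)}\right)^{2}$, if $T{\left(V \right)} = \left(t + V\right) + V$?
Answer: $1617$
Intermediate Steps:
$t = -2$ ($t = -3 + 1 = -2$)
$T{\left(V \right)} = -2 + 2 V$ ($T{\left(V \right)} = \left(-2 + V\right) + V = -2 + 2 V$)
$3 \cdot 11 \left(1 + T{\left(-3 \right)}\right)^{2} = 3 \cdot 11 \left(1 + \left(-2 + 2 \left(-3\right)\right)\right)^{2} = 33 \left(1 - 8\right)^{2} = 33 \left(-7\right)^{2} = 33 \cdot 49 = 1617$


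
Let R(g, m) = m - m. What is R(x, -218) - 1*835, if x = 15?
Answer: -835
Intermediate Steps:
R(g, m) = 0
R(x, -218) - 1*835 = 0 - 1*835 = 0 - 835 = -835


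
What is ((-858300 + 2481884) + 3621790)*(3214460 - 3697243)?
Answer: -2532377395842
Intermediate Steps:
((-858300 + 2481884) + 3621790)*(3214460 - 3697243) = (1623584 + 3621790)*(-482783) = 5245374*(-482783) = -2532377395842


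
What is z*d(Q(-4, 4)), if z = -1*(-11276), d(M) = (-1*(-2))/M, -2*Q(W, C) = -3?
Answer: 45104/3 ≈ 15035.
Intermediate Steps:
Q(W, C) = 3/2 (Q(W, C) = -1/2*(-3) = 3/2)
d(M) = 2/M
z = 11276
z*d(Q(-4, 4)) = 11276*(2/(3/2)) = 11276*(2*(2/3)) = 11276*(4/3) = 45104/3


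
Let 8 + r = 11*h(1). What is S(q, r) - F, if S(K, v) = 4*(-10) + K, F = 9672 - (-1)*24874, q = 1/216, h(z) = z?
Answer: -7470575/216 ≈ -34586.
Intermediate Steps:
q = 1/216 ≈ 0.0046296
r = 3 (r = -8 + 11*1 = -8 + 11 = 3)
F = 34546 (F = 9672 - 1*(-24874) = 9672 + 24874 = 34546)
S(K, v) = -40 + K
S(q, r) - F = (-40 + 1/216) - 1*34546 = -8639/216 - 34546 = -7470575/216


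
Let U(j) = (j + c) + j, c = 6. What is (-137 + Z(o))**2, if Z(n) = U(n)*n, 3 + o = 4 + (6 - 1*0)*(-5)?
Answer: 1879641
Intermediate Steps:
U(j) = 6 + 2*j (U(j) = (j + 6) + j = (6 + j) + j = 6 + 2*j)
o = -29 (o = -3 + (4 + (6 - 1*0)*(-5)) = -3 + (4 + (6 + 0)*(-5)) = -3 + (4 + 6*(-5)) = -3 + (4 - 30) = -3 - 26 = -29)
Z(n) = n*(6 + 2*n) (Z(n) = (6 + 2*n)*n = n*(6 + 2*n))
(-137 + Z(o))**2 = (-137 + 2*(-29)*(3 - 29))**2 = (-137 + 2*(-29)*(-26))**2 = (-137 + 1508)**2 = 1371**2 = 1879641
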